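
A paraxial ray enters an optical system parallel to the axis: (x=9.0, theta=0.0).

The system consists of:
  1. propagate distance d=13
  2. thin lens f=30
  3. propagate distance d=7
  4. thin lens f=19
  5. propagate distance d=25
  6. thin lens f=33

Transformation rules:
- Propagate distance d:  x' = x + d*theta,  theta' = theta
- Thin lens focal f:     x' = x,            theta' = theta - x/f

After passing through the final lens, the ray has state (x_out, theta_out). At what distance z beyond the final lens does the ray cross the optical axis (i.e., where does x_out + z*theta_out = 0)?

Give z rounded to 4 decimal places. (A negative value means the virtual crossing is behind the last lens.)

Initial: x=9.0000 theta=0.0000
After 1 (propagate distance d=13): x=9.0000 theta=0.0000
After 2 (thin lens f=30): x=9.0000 theta=-0.3000
After 3 (propagate distance d=7): x=6.9000 theta=-0.3000
After 4 (thin lens f=19): x=6.9000 theta=-63/95 (≈-0.6632)
After 5 (propagate distance d=25): x=-1839/190 (≈-9.6789) theta=-63/95 (≈-0.6632)
After 6 (thin lens f=33): x=-1839/190 (≈-9.6789) theta=-773/2090 (≈-0.3699)
z_focus = -x_out/theta_out = -(-1839/190)/(-773/2090) = -20229/773 ≈ -26.1695
Rounded to 4 decimal places: z = -26.1695

Answer: -26.1695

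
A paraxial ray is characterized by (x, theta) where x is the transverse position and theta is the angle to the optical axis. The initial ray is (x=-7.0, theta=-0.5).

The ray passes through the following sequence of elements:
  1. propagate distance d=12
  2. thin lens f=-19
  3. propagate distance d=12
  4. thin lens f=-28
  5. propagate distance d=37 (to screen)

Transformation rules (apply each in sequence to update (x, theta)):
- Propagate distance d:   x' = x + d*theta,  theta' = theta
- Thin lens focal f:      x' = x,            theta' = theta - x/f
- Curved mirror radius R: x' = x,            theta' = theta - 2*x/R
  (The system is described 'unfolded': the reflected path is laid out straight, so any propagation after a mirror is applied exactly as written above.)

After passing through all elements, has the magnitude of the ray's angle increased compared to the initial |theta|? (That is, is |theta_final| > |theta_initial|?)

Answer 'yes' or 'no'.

Initial: x=-7.0000 theta=-0.5000
After 1 (propagate distance d=12): x=-13.0000 theta=-0.5000
After 2 (thin lens f=-19): x=-13.0000 theta=-45/38 (≈-1.1842)
After 3 (propagate distance d=12): x=-517/19 (≈-27.2105) theta=-45/38 (≈-1.1842)
After 4 (thin lens f=-28): x=-517/19 (≈-27.2105) theta=-1147/532 (≈-2.1560)
After 5 (propagate distance d=37 (to screen)): x=-56915/532 (≈-106.9831) theta=-1147/532 (≈-2.1560)
|theta_initial|=0.5000 |theta_final|=1147/532 (≈2.1560) -> increased

Answer: yes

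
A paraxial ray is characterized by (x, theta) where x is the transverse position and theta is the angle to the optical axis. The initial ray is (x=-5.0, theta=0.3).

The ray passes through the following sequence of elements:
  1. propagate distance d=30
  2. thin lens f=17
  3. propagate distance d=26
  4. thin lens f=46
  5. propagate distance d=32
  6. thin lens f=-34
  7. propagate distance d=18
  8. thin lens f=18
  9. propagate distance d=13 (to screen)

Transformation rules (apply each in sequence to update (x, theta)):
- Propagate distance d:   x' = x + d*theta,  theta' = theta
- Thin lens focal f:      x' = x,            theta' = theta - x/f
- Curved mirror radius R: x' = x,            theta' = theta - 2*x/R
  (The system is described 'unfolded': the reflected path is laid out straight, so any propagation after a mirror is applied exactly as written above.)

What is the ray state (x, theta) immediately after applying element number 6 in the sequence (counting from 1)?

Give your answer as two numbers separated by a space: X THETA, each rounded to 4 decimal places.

Answer: 3.8000 0.0529

Derivation:
Initial: x=-5.0000 theta=0.3000
After 1 (propagate distance d=30): x=4.0000 theta=0.3000
After 2 (thin lens f=17): x=4.0000 theta=11/170 (≈0.0647)
After 3 (propagate distance d=26): x=483/85 (≈5.6824) theta=11/170 (≈0.0647)
After 4 (thin lens f=46): x=483/85 (≈5.6824) theta=-1/17 (≈-0.0588)
After 5 (propagate distance d=32): x=3.8000 theta=-1/17 (≈-0.0588)
After 6 (thin lens f=-34): x=3.8000 theta=9/170 (≈0.0529)
Rounded to 4 decimal places: x = 3.8000, theta = 0.0529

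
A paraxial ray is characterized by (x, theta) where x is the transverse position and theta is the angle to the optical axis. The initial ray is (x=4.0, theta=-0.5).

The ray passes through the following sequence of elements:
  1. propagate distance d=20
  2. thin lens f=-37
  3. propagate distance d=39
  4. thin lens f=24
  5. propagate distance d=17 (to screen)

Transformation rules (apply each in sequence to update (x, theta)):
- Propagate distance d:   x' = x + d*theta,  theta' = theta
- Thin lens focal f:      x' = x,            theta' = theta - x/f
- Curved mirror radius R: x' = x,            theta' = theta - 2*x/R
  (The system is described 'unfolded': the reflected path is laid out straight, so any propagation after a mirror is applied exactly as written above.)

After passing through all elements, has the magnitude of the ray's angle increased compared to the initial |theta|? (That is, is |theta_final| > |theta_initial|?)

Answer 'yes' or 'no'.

Initial: x=4.0000 theta=-0.5000
After 1 (propagate distance d=20): x=-6.0000 theta=-0.5000
After 2 (thin lens f=-37): x=-6.0000 theta=-49/74 (≈-0.6622)
After 3 (propagate distance d=39): x=-2355/74 (≈-31.8243) theta=-49/74 (≈-0.6622)
After 4 (thin lens f=24): x=-2355/74 (≈-31.8243) theta=393/592 (≈0.6639)
After 5 (propagate distance d=17 (to screen)): x=-12159/592 (≈-20.5389) theta=393/592 (≈0.6639)
|theta_initial|=0.5000 |theta_final|=393/592 (≈0.6639) -> increased

Answer: yes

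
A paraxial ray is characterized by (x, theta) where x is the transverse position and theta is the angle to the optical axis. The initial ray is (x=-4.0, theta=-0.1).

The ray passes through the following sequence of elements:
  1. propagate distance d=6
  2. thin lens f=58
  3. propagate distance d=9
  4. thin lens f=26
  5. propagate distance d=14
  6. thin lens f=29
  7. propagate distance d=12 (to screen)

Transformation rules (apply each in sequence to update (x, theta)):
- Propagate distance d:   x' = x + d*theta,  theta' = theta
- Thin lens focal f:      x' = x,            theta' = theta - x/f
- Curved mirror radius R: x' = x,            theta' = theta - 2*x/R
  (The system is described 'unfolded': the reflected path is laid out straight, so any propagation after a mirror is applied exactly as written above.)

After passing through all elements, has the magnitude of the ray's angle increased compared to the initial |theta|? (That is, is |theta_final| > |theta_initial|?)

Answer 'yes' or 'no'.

Answer: yes

Derivation:
Initial: x=-4.0000 theta=-0.1000
After 1 (propagate distance d=6): x=-4.6000 theta=-0.1000
After 2 (thin lens f=58): x=-4.6000 theta=-3/145 (≈-0.0207)
After 3 (propagate distance d=9): x=-694/145 (≈-4.7862) theta=-3/145 (≈-0.0207)
After 4 (thin lens f=26): x=-694/145 (≈-4.7862) theta=308/1885 (≈0.1634)
After 5 (propagate distance d=14): x=-942/377 (≈-2.4987) theta=308/1885 (≈0.1634)
After 6 (thin lens f=29): x=-942/377 (≈-2.4987) theta=13642/54665 (≈0.2496)
After 7 (propagate distance d=12 (to screen)): x=27114/54665 (≈0.4960) theta=13642/54665 (≈0.2496)
|theta_initial|=0.1000 |theta_final|=13642/54665 (≈0.2496) -> increased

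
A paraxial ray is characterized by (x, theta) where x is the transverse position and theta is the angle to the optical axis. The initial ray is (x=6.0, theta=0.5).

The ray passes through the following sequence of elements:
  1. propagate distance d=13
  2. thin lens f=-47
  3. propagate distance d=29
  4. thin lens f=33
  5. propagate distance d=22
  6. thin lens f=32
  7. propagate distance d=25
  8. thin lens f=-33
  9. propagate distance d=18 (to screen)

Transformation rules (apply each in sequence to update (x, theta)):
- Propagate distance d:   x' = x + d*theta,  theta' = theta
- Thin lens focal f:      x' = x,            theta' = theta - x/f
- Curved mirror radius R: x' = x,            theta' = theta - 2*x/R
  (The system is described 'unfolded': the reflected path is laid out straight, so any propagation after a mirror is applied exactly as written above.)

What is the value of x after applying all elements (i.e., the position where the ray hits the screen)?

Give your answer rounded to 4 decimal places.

Initial: x=6.0000 theta=0.5000
After 1 (propagate distance d=13): x=12.5000 theta=0.5000
After 2 (thin lens f=-47): x=12.5000 theta=36/47 (≈0.7660)
After 3 (propagate distance d=29): x=3263/94 (≈34.7128) theta=36/47 (≈0.7660)
After 4 (thin lens f=33): x=3263/94 (≈34.7128) theta=-887/3102 (≈-0.2859)
After 5 (propagate distance d=22): x=8015/282 (≈28.4220) theta=-887/3102 (≈-0.2859)
After 6 (thin lens f=32): x=8015/282 (≈28.4220) theta=-116549/99264 (≈-1.1741)
After 7 (propagate distance d=25): x=-30815/33088 (≈-0.9313) theta=-116549/99264 (≈-1.1741)
After 8 (thin lens f=-33): x=-30815/33088 (≈-0.9313) theta=-218809/181984 (≈-1.2024)
After 9 (propagate distance d=18 (to screen)): x=-8216089/363968 (≈-22.5737) theta=-218809/181984 (≈-1.2024)
Rounded to 4 decimal places: x = -22.5737

Answer: -22.5737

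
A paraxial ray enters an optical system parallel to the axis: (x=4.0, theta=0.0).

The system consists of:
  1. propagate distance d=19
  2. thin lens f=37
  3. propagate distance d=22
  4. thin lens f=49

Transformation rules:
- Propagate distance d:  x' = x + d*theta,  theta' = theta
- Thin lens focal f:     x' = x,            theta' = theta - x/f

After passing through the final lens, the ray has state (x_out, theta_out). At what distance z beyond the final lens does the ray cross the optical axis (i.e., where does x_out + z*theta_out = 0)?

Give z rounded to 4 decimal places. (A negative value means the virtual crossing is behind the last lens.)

Initial: x=4.0000 theta=0.0000
After 1 (propagate distance d=19): x=4.0000 theta=0.0000
After 2 (thin lens f=37): x=4.0000 theta=-4/37 (≈-0.1081)
After 3 (propagate distance d=22): x=60/37 (≈1.6216) theta=-4/37 (≈-0.1081)
After 4 (thin lens f=49): x=60/37 (≈1.6216) theta=-256/1813 (≈-0.1412)
z_focus = -x_out/theta_out = -(60/37)/(-256/1813) = 735/64 ≈ 11.4844
Rounded to 4 decimal places: z = 11.4844

Answer: 11.4844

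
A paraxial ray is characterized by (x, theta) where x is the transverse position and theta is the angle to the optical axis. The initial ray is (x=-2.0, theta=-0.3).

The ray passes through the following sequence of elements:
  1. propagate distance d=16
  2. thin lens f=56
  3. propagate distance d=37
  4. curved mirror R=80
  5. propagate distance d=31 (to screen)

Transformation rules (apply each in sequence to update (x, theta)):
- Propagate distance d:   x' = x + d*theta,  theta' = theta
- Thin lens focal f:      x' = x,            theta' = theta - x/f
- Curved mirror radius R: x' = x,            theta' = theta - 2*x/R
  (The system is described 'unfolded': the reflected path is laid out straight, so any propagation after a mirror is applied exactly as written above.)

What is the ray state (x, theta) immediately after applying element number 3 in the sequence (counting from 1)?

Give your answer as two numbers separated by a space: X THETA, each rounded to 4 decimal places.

Answer: -13.4071 -0.1786

Derivation:
Initial: x=-2.0000 theta=-0.3000
After 1 (propagate distance d=16): x=-6.8000 theta=-0.3000
After 2 (thin lens f=56): x=-6.8000 theta=-5/28 (≈-0.1786)
After 3 (propagate distance d=37): x=-1877/140 (≈-13.4071) theta=-5/28 (≈-0.1786)
Rounded to 4 decimal places: x = -13.4071, theta = -0.1786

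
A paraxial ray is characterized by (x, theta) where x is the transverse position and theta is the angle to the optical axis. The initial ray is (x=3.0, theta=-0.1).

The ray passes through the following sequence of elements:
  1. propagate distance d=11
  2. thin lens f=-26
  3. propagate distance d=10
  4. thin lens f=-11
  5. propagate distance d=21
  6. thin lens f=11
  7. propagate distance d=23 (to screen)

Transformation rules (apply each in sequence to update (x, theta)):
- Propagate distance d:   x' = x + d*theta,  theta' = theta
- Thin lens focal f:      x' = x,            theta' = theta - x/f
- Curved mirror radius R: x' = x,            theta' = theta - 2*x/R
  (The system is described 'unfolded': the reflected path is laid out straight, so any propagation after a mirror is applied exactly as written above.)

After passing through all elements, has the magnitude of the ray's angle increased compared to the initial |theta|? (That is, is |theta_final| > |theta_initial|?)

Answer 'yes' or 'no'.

Initial: x=3.0000 theta=-0.1000
After 1 (propagate distance d=11): x=1.9000 theta=-0.1000
After 2 (thin lens f=-26): x=1.9000 theta=-7/260 (≈-0.0269)
After 3 (propagate distance d=10): x=106/65 (≈1.6308) theta=-7/260 (≈-0.0269)
After 4 (thin lens f=-11): x=106/65 (≈1.6308) theta=347/2860 (≈0.1213)
After 5 (propagate distance d=21): x=11951/2860 (≈4.1787) theta=347/2860 (≈0.1213)
After 6 (thin lens f=11): x=11951/2860 (≈4.1787) theta=-4067/15730 (≈-0.2586)
After 7 (propagate distance d=23 (to screen)): x=-55621/31460 (≈-1.7680) theta=-4067/15730 (≈-0.2586)
|theta_initial|=0.1000 |theta_final|=4067/15730 (≈0.2586) -> increased

Answer: yes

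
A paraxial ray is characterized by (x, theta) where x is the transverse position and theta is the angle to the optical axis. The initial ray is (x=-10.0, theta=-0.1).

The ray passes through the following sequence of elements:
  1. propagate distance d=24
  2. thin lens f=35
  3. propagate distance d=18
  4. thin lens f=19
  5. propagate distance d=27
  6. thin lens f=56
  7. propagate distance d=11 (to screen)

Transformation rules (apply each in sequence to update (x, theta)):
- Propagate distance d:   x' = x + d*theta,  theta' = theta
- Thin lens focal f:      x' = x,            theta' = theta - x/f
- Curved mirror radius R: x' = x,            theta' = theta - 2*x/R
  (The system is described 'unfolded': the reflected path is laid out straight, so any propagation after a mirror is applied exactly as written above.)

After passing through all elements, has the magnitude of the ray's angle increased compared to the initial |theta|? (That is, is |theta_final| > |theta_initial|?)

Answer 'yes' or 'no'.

Initial: x=-10.0000 theta=-0.1000
After 1 (propagate distance d=24): x=-12.4000 theta=-0.1000
After 2 (thin lens f=35): x=-12.4000 theta=89/350 (≈0.2543)
After 3 (propagate distance d=18): x=-1369/175 (≈-7.8229) theta=89/350 (≈0.2543)
After 4 (thin lens f=19): x=-1369/175 (≈-7.8229) theta=4429/6650 (≈0.6660)
After 5 (propagate distance d=27): x=67561/6650 (≈10.1595) theta=4429/6650 (≈0.6660)
After 6 (thin lens f=56): x=67561/6650 (≈10.1595) theta=180463/372400 (≈0.4846)
After 7 (propagate distance d=11 (to screen)): x=5768509/372400 (≈15.4901) theta=180463/372400 (≈0.4846)
|theta_initial|=0.1000 |theta_final|=180463/372400 (≈0.4846) -> increased

Answer: yes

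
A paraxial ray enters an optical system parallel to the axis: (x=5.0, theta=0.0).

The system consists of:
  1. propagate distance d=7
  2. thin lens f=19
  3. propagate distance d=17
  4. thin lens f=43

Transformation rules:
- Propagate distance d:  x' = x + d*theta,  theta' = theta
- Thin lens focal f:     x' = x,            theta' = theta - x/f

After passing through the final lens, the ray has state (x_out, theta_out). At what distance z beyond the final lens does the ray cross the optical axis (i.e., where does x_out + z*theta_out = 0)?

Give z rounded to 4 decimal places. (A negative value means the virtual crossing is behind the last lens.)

Initial: x=5.0000 theta=0.0000
After 1 (propagate distance d=7): x=5.0000 theta=0.0000
After 2 (thin lens f=19): x=5.0000 theta=-5/19 (≈-0.2632)
After 3 (propagate distance d=17): x=10/19 (≈0.5263) theta=-5/19 (≈-0.2632)
After 4 (thin lens f=43): x=10/19 (≈0.5263) theta=-225/817 (≈-0.2754)
z_focus = -x_out/theta_out = -(10/19)/(-225/817) = 86/45 ≈ 1.9111
Rounded to 4 decimal places: z = 1.9111

Answer: 1.9111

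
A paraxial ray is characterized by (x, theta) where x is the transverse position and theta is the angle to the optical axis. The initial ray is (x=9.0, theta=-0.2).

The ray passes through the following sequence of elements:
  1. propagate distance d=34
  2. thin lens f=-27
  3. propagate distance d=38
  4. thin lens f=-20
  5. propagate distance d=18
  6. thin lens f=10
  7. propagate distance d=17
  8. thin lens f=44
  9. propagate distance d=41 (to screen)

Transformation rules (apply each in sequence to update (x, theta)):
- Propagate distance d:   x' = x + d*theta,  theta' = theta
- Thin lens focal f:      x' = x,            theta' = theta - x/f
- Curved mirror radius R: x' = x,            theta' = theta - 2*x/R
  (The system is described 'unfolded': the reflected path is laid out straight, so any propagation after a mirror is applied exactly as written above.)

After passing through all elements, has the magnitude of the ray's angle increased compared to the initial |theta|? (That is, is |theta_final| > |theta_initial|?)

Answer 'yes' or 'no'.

Answer: yes

Derivation:
Initial: x=9.0000 theta=-0.2000
After 1 (propagate distance d=34): x=2.2000 theta=-0.2000
After 2 (thin lens f=-27): x=2.2000 theta=-16/135 (≈-0.1185)
After 3 (propagate distance d=38): x=-311/135 (≈-2.3037) theta=-16/135 (≈-0.1185)
After 4 (thin lens f=-20): x=-311/135 (≈-2.3037) theta=-631/2700 (≈-0.2337)
After 5 (propagate distance d=18): x=-8789/1350 (≈-6.5104) theta=-631/2700 (≈-0.2337)
After 6 (thin lens f=10): x=-8789/1350 (≈-6.5104) theta=313/750 (≈0.4173)
After 7 (propagate distance d=17): x=1972/3375 (≈0.5843) theta=313/750 (≈0.4173)
After 8 (thin lens f=44): x=1972/3375 (≈0.5843) theta=30001/74250 (≈0.4041)
After 9 (propagate distance d=41 (to screen)): x=16979/990 (≈17.1505) theta=30001/74250 (≈0.4041)
|theta_initial|=0.2000 |theta_final|=30001/74250 (≈0.4041) -> increased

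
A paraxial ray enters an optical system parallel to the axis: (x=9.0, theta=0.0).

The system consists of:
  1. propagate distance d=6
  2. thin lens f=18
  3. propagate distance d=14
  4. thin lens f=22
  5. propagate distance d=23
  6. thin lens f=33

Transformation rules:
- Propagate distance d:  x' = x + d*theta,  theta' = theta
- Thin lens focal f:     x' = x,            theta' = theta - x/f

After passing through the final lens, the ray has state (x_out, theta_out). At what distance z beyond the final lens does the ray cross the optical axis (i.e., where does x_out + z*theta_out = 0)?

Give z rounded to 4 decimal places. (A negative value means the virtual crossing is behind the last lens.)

Answer: -48.3621

Derivation:
Initial: x=9.0000 theta=0.0000
After 1 (propagate distance d=6): x=9.0000 theta=0.0000
After 2 (thin lens f=18): x=9.0000 theta=-0.5000
After 3 (propagate distance d=14): x=2.0000 theta=-0.5000
After 4 (thin lens f=22): x=2.0000 theta=-13/22 (≈-0.5909)
After 5 (propagate distance d=23): x=-255/22 (≈-11.5909) theta=-13/22 (≈-0.5909)
After 6 (thin lens f=33): x=-255/22 (≈-11.5909) theta=-29/121 (≈-0.2397)
z_focus = -x_out/theta_out = -(-255/22)/(-29/121) = -2805/58 ≈ -48.3621
Rounded to 4 decimal places: z = -48.3621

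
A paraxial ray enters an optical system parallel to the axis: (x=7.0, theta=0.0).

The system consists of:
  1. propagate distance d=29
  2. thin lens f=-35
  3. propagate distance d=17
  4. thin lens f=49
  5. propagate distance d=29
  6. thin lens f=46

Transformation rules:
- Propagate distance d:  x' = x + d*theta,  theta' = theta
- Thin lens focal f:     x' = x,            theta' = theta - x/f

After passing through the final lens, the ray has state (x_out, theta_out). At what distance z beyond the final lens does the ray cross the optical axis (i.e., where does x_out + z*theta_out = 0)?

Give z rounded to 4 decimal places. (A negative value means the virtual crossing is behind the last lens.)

Answer: 43.5575

Derivation:
Initial: x=7.0000 theta=0.0000
After 1 (propagate distance d=29): x=7.0000 theta=0.0000
After 2 (thin lens f=-35): x=7.0000 theta=0.2000
After 3 (propagate distance d=17): x=10.4000 theta=0.2000
After 4 (thin lens f=49): x=10.4000 theta=-3/245 (≈-0.0122)
After 5 (propagate distance d=29): x=2461/245 (≈10.0449) theta=-3/245 (≈-0.0122)
After 6 (thin lens f=46): x=2461/245 (≈10.0449) theta=-113/490 (≈-0.2306)
z_focus = -x_out/theta_out = -(2461/245)/(-113/490) = 4922/113 ≈ 43.5575
Rounded to 4 decimal places: z = 43.5575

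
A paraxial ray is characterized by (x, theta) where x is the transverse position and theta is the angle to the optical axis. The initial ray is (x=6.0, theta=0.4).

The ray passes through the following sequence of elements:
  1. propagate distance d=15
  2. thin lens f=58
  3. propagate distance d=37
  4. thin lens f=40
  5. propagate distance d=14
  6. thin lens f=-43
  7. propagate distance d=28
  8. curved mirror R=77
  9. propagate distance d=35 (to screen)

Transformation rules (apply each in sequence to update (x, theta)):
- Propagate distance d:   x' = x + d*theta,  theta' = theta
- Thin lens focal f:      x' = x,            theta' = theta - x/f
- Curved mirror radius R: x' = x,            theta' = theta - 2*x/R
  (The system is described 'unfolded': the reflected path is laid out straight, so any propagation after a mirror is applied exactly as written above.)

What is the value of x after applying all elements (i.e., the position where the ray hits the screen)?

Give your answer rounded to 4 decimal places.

Answer: 3.8833

Derivation:
Initial: x=6.0000 theta=0.4000
After 1 (propagate distance d=15): x=12.0000 theta=0.4000
After 2 (thin lens f=58): x=12.0000 theta=28/145 (≈0.1931)
After 3 (propagate distance d=37): x=2776/145 (≈19.1448) theta=28/145 (≈0.1931)
After 4 (thin lens f=40): x=2776/145 (≈19.1448) theta=-207/725 (≈-0.2855)
After 5 (propagate distance d=14): x=10982/725 (≈15.1476) theta=-207/725 (≈-0.2855)
After 6 (thin lens f=-43): x=10982/725 (≈15.1476) theta=2081/31175 (≈0.0668)
After 7 (propagate distance d=28): x=530494/31175 (≈17.0166) theta=2081/31175 (≈0.0668)
After 8 (curved mirror R=77): x=530494/31175 (≈17.0166) theta=-900751/2400475 (≈-0.3752)
After 9 (propagate distance d=35 (to screen)): x=1331679/342925 (≈3.8833) theta=-900751/2400475 (≈-0.3752)
Rounded to 4 decimal places: x = 3.8833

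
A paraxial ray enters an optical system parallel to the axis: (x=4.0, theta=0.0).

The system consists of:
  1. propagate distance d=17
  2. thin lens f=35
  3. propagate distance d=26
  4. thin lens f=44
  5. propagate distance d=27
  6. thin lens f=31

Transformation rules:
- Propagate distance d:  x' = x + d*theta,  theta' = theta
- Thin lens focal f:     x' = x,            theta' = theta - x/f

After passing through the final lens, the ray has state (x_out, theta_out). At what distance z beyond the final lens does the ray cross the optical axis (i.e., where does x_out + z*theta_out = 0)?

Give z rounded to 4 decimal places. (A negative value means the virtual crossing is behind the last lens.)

Answer: -52.7714

Derivation:
Initial: x=4.0000 theta=0.0000
After 1 (propagate distance d=17): x=4.0000 theta=0.0000
After 2 (thin lens f=35): x=4.0000 theta=-4/35 (≈-0.1143)
After 3 (propagate distance d=26): x=36/35 (≈1.0286) theta=-4/35 (≈-0.1143)
After 4 (thin lens f=44): x=36/35 (≈1.0286) theta=-53/385 (≈-0.1377)
After 5 (propagate distance d=27): x=-207/77 (≈-2.6883) theta=-53/385 (≈-0.1377)
After 6 (thin lens f=31): x=-207/77 (≈-2.6883) theta=-608/11935 (≈-0.0509)
z_focus = -x_out/theta_out = -(-207/77)/(-608/11935) = -32085/608 ≈ -52.7714
Rounded to 4 decimal places: z = -52.7714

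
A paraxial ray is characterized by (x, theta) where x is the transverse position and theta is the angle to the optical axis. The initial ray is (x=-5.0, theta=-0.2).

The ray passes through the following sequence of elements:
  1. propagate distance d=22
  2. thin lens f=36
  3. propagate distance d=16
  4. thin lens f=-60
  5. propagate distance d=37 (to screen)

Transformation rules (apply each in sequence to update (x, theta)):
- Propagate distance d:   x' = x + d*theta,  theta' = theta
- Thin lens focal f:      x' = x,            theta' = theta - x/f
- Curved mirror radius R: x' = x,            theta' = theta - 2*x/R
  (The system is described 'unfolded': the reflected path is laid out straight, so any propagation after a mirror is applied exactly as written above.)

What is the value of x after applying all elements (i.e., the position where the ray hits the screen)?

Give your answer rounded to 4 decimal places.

Initial: x=-5.0000 theta=-0.2000
After 1 (propagate distance d=22): x=-9.4000 theta=-0.2000
After 2 (thin lens f=36): x=-9.4000 theta=11/180 (≈0.0611)
After 3 (propagate distance d=16): x=-379/45 (≈-8.4222) theta=11/180 (≈0.0611)
After 4 (thin lens f=-60): x=-379/45 (≈-8.4222) theta=-107/1350 (≈-0.0793)
After 5 (propagate distance d=37 (to screen)): x=-15329/1350 (≈-11.3548) theta=-107/1350 (≈-0.0793)
Rounded to 4 decimal places: x = -11.3548

Answer: -11.3548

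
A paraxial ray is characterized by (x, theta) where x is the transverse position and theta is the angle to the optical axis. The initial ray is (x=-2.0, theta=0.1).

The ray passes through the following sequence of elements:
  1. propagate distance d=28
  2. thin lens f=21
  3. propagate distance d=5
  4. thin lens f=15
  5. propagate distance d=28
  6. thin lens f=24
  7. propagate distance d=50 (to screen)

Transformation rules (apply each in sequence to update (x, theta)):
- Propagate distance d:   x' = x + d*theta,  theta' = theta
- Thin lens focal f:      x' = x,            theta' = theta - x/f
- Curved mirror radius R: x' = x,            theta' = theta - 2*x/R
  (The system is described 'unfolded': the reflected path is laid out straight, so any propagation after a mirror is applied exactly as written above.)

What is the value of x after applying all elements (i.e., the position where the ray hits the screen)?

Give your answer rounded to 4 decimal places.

Answer: -1.4392

Derivation:
Initial: x=-2.0000 theta=0.1000
After 1 (propagate distance d=28): x=0.8000 theta=0.1000
After 2 (thin lens f=21): x=0.8000 theta=13/210 (≈0.0619)
After 3 (propagate distance d=5): x=233/210 (≈1.1095) theta=13/210 (≈0.0619)
After 4 (thin lens f=15): x=233/210 (≈1.1095) theta=-19/1575 (≈-0.0121)
After 5 (propagate distance d=28): x=2431/3150 (≈0.7717) theta=-19/1575 (≈-0.0121)
After 6 (thin lens f=24): x=2431/3150 (≈0.7717) theta=-3343/75600 (≈-0.0442)
After 7 (propagate distance d=50 (to screen)): x=-54403/37800 (≈-1.4392) theta=-3343/75600 (≈-0.0442)
Rounded to 4 decimal places: x = -1.4392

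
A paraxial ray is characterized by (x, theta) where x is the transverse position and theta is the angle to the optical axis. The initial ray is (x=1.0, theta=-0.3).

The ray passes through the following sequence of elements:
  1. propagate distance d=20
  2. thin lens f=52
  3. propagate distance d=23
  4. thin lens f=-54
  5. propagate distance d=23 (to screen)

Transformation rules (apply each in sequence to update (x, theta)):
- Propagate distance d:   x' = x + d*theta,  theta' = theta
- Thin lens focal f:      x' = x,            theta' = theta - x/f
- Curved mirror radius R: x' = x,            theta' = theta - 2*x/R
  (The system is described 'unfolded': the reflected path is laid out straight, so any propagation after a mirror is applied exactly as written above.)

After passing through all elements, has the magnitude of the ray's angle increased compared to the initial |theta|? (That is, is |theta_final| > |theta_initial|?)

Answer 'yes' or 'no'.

Initial: x=1.0000 theta=-0.3000
After 1 (propagate distance d=20): x=-5.0000 theta=-0.3000
After 2 (thin lens f=52): x=-5.0000 theta=-53/260 (≈-0.2038)
After 3 (propagate distance d=23): x=-2519/260 (≈-9.6885) theta=-53/260 (≈-0.2038)
After 4 (thin lens f=-54): x=-2519/260 (≈-9.6885) theta=-5381/14040 (≈-0.3833)
After 5 (propagate distance d=23 (to screen)): x=-259789/14040 (≈-18.5035) theta=-5381/14040 (≈-0.3833)
|theta_initial|=0.3000 |theta_final|=5381/14040 (≈0.3833) -> increased

Answer: yes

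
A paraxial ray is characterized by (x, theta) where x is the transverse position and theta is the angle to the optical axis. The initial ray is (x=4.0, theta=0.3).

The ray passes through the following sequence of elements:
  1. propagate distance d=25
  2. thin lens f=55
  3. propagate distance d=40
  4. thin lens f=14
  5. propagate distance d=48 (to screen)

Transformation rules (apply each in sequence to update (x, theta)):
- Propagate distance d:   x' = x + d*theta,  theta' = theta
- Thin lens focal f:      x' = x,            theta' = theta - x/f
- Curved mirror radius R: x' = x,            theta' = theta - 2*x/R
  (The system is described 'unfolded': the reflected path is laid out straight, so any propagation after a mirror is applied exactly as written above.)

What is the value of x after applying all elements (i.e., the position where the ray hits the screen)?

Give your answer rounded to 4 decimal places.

Answer: -32.3961

Derivation:
Initial: x=4.0000 theta=0.3000
After 1 (propagate distance d=25): x=11.5000 theta=0.3000
After 2 (thin lens f=55): x=11.5000 theta=1/11 (≈0.0909)
After 3 (propagate distance d=40): x=333/22 (≈15.1364) theta=1/11 (≈0.0909)
After 4 (thin lens f=14): x=333/22 (≈15.1364) theta=-305/308 (≈-0.9903)
After 5 (propagate distance d=48 (to screen)): x=-4989/154 (≈-32.3961) theta=-305/308 (≈-0.9903)
Rounded to 4 decimal places: x = -32.3961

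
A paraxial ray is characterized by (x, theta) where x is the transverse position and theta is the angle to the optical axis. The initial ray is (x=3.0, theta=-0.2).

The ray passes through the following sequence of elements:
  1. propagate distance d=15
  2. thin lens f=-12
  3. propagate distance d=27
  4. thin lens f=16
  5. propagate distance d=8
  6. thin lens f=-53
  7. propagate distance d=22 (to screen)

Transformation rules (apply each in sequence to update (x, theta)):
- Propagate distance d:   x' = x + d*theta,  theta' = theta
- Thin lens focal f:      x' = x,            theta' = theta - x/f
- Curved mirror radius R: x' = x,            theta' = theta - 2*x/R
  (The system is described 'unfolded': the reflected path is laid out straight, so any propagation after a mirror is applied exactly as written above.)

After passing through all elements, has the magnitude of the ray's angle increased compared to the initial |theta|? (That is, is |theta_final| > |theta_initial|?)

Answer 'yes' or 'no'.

Initial: x=3.0000 theta=-0.2000
After 1 (propagate distance d=15): x=0.0000 theta=-0.2000
After 2 (thin lens f=-12): x=0.0000 theta=-0.2000
After 3 (propagate distance d=27): x=-5.4000 theta=-0.2000
After 4 (thin lens f=16): x=-5.4000 theta=0.1375
After 5 (propagate distance d=8): x=-4.3000 theta=0.1375
After 6 (thin lens f=-53): x=-4.3000 theta=239/4240 (≈0.0564)
After 7 (propagate distance d=22 (to screen)): x=-6487/2120 (≈-3.0599) theta=239/4240 (≈0.0564)
|theta_initial|=0.2000 |theta_final|=239/4240 (≈0.0564) -> not increased

Answer: no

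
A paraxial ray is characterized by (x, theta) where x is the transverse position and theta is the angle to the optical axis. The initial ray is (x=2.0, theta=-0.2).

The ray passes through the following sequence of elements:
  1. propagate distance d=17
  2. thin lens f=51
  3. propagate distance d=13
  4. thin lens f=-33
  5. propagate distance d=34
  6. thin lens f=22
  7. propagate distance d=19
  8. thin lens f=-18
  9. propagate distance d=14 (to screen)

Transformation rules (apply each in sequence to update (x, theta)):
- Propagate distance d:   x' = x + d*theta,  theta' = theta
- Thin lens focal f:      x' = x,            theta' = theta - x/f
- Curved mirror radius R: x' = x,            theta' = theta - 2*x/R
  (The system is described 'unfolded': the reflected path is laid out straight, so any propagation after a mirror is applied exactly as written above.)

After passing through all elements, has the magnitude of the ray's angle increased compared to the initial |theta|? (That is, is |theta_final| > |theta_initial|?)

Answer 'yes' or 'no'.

Initial: x=2.0000 theta=-0.2000
After 1 (propagate distance d=17): x=-1.4000 theta=-0.2000
After 2 (thin lens f=51): x=-1.4000 theta=-44/255 (≈-0.1725)
After 3 (propagate distance d=13): x=-929/255 (≈-3.6431) theta=-44/255 (≈-0.1725)
After 4 (thin lens f=-33): x=-929/255 (≈-3.6431) theta=-2381/8415 (≈-0.2829)
After 5 (propagate distance d=34): x=-111611/8415 (≈-13.2633) theta=-2381/8415 (≈-0.2829)
After 6 (thin lens f=22): x=-111611/8415 (≈-13.2633) theta=6581/20570 (≈0.3199)
After 7 (propagate distance d=19): x=-1330091/185130 (≈-7.1846) theta=6581/20570 (≈0.3199)
After 8 (thin lens f=-18): x=-1330091/185130 (≈-7.1846) theta=-263969/3332340 (≈-0.0792)
After 9 (propagate distance d=14 (to screen)): x=-6909301/833085 (≈-8.2936) theta=-263969/3332340 (≈-0.0792)
|theta_initial|=0.2000 |theta_final|=263969/3332340 (≈0.0792) -> not increased

Answer: no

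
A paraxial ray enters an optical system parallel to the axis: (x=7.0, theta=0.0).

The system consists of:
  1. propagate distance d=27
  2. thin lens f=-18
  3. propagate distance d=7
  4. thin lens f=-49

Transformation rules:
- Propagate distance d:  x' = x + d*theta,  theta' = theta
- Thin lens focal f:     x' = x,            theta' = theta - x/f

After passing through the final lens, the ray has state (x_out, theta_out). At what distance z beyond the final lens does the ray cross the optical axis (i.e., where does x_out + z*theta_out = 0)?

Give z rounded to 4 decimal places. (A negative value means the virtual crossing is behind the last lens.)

Initial: x=7.0000 theta=0.0000
After 1 (propagate distance d=27): x=7.0000 theta=0.0000
After 2 (thin lens f=-18): x=7.0000 theta=7/18 (≈0.3889)
After 3 (propagate distance d=7): x=175/18 (≈9.7222) theta=7/18 (≈0.3889)
After 4 (thin lens f=-49): x=175/18 (≈9.7222) theta=37/63 (≈0.5873)
z_focus = -x_out/theta_out = -(175/18)/(37/63) = -1225/74 ≈ -16.5541
Rounded to 4 decimal places: z = -16.5541

Answer: -16.5541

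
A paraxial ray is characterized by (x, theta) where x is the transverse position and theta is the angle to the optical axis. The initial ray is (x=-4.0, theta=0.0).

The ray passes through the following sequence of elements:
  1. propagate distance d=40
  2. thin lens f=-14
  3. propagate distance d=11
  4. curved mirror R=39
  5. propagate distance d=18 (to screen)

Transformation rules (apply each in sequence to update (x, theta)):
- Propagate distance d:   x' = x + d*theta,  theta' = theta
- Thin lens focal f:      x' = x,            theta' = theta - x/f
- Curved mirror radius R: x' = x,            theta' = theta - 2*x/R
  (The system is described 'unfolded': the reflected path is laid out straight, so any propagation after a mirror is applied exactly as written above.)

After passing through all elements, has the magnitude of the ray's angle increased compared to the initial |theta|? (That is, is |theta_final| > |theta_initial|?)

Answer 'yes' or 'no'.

Initial: x=-4.0000 theta=0.0000
After 1 (propagate distance d=40): x=-4.0000 theta=0.0000
After 2 (thin lens f=-14): x=-4.0000 theta=-2/7 (≈-0.2857)
After 3 (propagate distance d=11): x=-50/7 (≈-7.1429) theta=-2/7 (≈-0.2857)
After 4 (curved mirror R=39): x=-50/7 (≈-7.1429) theta=22/273 (≈0.0806)
After 5 (propagate distance d=18 (to screen)): x=-74/13 (≈-5.6923) theta=22/273 (≈0.0806)
|theta_initial|=0.0000 |theta_final|=22/273 (≈0.0806) -> increased

Answer: yes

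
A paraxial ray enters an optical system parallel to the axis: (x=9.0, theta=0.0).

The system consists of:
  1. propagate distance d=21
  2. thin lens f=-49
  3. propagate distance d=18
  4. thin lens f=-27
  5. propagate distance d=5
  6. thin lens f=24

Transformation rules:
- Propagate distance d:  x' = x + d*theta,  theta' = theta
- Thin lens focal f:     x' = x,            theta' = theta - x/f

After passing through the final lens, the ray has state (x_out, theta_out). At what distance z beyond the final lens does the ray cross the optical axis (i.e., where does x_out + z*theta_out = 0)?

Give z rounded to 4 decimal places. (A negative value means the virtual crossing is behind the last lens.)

Answer: 2378.0870

Derivation:
Initial: x=9.0000 theta=0.0000
After 1 (propagate distance d=21): x=9.0000 theta=0.0000
After 2 (thin lens f=-49): x=9.0000 theta=9/49 (≈0.1837)
After 3 (propagate distance d=18): x=603/49 (≈12.3061) theta=9/49 (≈0.1837)
After 4 (thin lens f=-27): x=603/49 (≈12.3061) theta=94/147 (≈0.6395)
After 5 (propagate distance d=5): x=2279/147 (≈15.5034) theta=94/147 (≈0.6395)
After 6 (thin lens f=24): x=2279/147 (≈15.5034) theta=-23/3528 (≈-0.0065)
z_focus = -x_out/theta_out = -(2279/147)/(-23/3528) = 54696/23 ≈ 2378.0870
Rounded to 4 decimal places: z = 2378.0870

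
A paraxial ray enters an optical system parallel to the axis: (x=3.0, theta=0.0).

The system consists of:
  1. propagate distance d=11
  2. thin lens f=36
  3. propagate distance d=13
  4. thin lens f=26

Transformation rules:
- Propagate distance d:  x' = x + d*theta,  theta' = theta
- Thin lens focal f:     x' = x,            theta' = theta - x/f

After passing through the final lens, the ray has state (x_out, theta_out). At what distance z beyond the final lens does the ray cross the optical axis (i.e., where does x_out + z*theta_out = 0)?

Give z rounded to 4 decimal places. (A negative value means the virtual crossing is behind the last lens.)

Answer: 12.2041

Derivation:
Initial: x=3.0000 theta=0.0000
After 1 (propagate distance d=11): x=3.0000 theta=0.0000
After 2 (thin lens f=36): x=3.0000 theta=-1/12 (≈-0.0833)
After 3 (propagate distance d=13): x=23/12 (≈1.9167) theta=-1/12 (≈-0.0833)
After 4 (thin lens f=26): x=23/12 (≈1.9167) theta=-49/312 (≈-0.1571)
z_focus = -x_out/theta_out = -(23/12)/(-49/312) = 598/49 ≈ 12.2041
Rounded to 4 decimal places: z = 12.2041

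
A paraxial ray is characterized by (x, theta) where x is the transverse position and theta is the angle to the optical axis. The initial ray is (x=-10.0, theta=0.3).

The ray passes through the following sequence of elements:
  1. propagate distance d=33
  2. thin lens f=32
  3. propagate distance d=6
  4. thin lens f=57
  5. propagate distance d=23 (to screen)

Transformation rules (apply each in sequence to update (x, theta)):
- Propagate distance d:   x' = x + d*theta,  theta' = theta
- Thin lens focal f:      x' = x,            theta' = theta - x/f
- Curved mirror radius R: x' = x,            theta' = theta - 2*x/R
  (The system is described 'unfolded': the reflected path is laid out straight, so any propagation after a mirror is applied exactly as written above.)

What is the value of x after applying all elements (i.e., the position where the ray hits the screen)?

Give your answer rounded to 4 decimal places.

Answer: 7.9971

Derivation:
Initial: x=-10.0000 theta=0.3000
After 1 (propagate distance d=33): x=-0.1000 theta=0.3000
After 2 (thin lens f=32): x=-0.1000 theta=97/320 (≈0.3031)
After 3 (propagate distance d=6): x=55/32 (≈1.7188) theta=97/320 (≈0.3031)
After 4 (thin lens f=57): x=55/32 (≈1.7188) theta=4979/18240 (≈0.2730)
After 5 (propagate distance d=23 (to screen)): x=145867/18240 (≈7.9971) theta=4979/18240 (≈0.2730)
Rounded to 4 decimal places: x = 7.9971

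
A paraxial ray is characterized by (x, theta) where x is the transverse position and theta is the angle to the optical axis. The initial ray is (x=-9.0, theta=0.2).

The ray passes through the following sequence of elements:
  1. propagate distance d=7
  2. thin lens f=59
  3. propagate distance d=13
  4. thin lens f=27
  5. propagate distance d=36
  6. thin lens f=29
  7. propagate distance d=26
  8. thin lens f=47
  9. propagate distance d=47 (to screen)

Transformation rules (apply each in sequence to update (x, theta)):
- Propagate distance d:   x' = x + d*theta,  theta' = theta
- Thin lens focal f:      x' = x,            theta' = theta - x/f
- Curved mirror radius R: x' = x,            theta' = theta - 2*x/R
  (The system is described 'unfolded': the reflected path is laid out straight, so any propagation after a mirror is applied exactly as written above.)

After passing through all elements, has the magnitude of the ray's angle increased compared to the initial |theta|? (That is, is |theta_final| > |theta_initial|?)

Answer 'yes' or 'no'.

Initial: x=-9.0000 theta=0.2000
After 1 (propagate distance d=7): x=-7.6000 theta=0.2000
After 2 (thin lens f=59): x=-7.6000 theta=97/295 (≈0.3288)
After 3 (propagate distance d=13): x=-981/295 (≈-3.3254) theta=97/295 (≈0.3288)
After 4 (thin lens f=27): x=-981/295 (≈-3.3254) theta=80/177 (≈0.4520)
After 5 (propagate distance d=36): x=3819/295 (≈12.9458) theta=80/177 (≈0.4520)
After 6 (thin lens f=29): x=3819/295 (≈12.9458) theta=143/25665 (≈0.0056)
After 7 (propagate distance d=26): x=335971/25665 (≈13.0906) theta=143/25665 (≈0.0056)
After 8 (thin lens f=47): x=335971/25665 (≈13.0906) theta=-21950/80417 (≈-0.2730)
After 9 (propagate distance d=47 (to screen)): x=6721/25665 (≈0.2619) theta=-21950/80417 (≈-0.2730)
|theta_initial|=0.2000 |theta_final|=21950/80417 (≈0.2730) -> increased

Answer: yes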